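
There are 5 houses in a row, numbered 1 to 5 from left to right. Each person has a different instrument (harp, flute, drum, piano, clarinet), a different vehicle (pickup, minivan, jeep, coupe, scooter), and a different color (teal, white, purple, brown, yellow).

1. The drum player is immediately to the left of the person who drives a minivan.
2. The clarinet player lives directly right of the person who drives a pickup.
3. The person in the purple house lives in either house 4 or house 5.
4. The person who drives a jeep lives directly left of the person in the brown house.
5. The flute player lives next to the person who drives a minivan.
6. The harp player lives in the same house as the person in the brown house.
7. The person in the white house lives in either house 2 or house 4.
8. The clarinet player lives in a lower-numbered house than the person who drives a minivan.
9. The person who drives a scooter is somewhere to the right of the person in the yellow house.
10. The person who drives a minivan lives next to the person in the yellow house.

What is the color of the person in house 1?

So house 1 gets teal for color.
House 1 instrument: only piano fits.
The person in the purple house is narrowed to house 4 or 5; consider each.
Placing it in house 4 leads to a contradiction, so it's in house 5.
So house 5 gets flute for instrument.
From clue 5, the person who drives a minivan must be in house 4.
Clue 10: the person in the yellow house is in house 3.
Clue 1: the drum player is in house 3.
Clue 9 places the person who drives a scooter in house 5.
So house 2 gets clarinet for instrument.
So house 4 gets harp for instrument.
Clue 2: the person who drives a pickup is in house 1.
Clue 6: the person in the brown house is in house 4.
That leaves coupe as the vehicle for house 2.
House 3's vehicle must be jeep (nothing else left).
House 2's color must be white (nothing else left).
So: house 1 = piano/pickup/teal, house 2 = clarinet/coupe/white, house 3 = drum/jeep/yellow, house 4 = harp/minivan/brown, house 5 = flute/scooter/purple.

teal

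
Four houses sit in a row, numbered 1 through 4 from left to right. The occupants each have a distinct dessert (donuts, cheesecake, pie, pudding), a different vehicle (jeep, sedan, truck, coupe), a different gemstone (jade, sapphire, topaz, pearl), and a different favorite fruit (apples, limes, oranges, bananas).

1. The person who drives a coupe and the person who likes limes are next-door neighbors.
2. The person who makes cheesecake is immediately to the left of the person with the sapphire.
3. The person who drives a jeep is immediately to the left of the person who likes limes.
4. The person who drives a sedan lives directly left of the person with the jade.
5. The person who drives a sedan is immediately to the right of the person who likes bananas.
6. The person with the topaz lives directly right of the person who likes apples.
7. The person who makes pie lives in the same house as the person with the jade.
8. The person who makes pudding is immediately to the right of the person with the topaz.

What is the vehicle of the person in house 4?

coupe

House 1 gemstone: only pearl fits.
The person who makes pie is narrowed to house 3 or 4; consider each.
Placing it in house 3 leads to a contradiction, so it's in house 4.
By clue 7, the person with the jade is in house 4.
The only dessert still possible for house 3 is pudding.
By clue 4, the person who drives a sedan is in house 3.
By clue 5, the person who likes bananas is in house 2.
From clue 8, the person with the topaz must be in house 2.
So house 3 gets sapphire for gemstone.
Clue 1: the person who likes limes is in house 3.
Clue 2: the person who makes cheesecake is in house 2.
The person who drives a jeep is in house 2 (clue 3).
House 1's dessert must be donuts (nothing else left).
House 1's vehicle must be truck (nothing else left).
So house 4 gets coupe for vehicle.
The only favorite fruit still possible for house 1 is apples.
House 4 favorite fruit: only oranges fits.
So: house 1 = donuts/truck/pearl/apples, house 2 = cheesecake/jeep/topaz/bananas, house 3 = pudding/sedan/sapphire/limes, house 4 = pie/coupe/jade/oranges.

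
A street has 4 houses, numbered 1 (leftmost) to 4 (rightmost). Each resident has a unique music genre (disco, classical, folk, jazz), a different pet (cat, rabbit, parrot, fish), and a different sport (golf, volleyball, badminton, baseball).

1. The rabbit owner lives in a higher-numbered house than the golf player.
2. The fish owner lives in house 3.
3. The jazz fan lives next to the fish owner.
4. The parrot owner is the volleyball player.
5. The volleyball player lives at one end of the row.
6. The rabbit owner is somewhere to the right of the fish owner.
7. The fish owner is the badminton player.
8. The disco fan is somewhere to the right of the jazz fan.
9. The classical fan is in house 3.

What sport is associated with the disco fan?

Clue 2: the fish owner is in house 3.
By clue 6, the rabbit owner is in house 4.
The badminton player is in house 3 (clue 7).
Clue 8: the jazz fan is in house 2.
Clue 9 places the classical fan in house 3.
House 1 music genre: only folk fits.
The only music genre still possible for house 4 is disco.
From clue 4, the parrot owner must be in house 1.
By clue 4, the volleyball player is in house 1.
House 2's pet must be cat (nothing else left).
That leaves baseball as the sport for house 4.
The only sport still possible for house 2 is golf.
So: house 1 = folk/parrot/volleyball, house 2 = jazz/cat/golf, house 3 = classical/fish/badminton, house 4 = disco/rabbit/baseball.

baseball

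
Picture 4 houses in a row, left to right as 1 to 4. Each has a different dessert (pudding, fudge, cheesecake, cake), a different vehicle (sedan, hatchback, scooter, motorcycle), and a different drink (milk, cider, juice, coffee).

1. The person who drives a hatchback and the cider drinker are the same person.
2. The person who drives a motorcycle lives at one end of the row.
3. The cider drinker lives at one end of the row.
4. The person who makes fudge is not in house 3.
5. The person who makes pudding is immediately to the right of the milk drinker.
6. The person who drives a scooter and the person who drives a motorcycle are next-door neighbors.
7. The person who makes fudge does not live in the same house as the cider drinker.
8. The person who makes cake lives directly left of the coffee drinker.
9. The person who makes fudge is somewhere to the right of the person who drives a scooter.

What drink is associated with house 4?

From clue 9, the person who makes fudge must be in house 4.
From clue 7, the cider drinker must be in house 1.
Clue 1 places the person who drives a hatchback in house 1.
Clue 5: the person who makes pudding is in house 3.
House 4's vehicle must be motorcycle (nothing else left).
So house 2 gets milk for drink.
From clue 6, the person who drives a scooter must be in house 3.
Clue 8 places the person who makes cake in house 2.
Clue 8 places the coffee drinker in house 3.
The only dessert still possible for house 1 is cheesecake.
House 2's vehicle must be sedan (nothing else left).
House 4 drink: only juice fits.
So: house 1 = cheesecake/hatchback/cider, house 2 = cake/sedan/milk, house 3 = pudding/scooter/coffee, house 4 = fudge/motorcycle/juice.

juice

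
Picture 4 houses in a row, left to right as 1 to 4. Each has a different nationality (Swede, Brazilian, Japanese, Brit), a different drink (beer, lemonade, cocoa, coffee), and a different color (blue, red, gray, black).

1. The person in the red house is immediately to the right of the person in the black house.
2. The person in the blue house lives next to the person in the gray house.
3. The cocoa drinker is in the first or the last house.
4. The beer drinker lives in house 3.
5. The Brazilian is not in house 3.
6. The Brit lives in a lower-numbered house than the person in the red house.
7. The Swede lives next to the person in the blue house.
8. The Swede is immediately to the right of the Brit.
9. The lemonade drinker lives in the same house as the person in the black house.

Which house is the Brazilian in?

4

Clue 4: the beer drinker is in house 3.
The Brit is narrowed to house 1 or 2; consider each.
Placing it in house 2 leads to a contradiction, so it's in house 1.
By clue 8, the Swede is in house 2.
The only nationality still possible for house 3 is Japanese.
House 4's nationality must be Brazilian (nothing else left).
The only color still possible for house 4 is gray.
By clue 2, the person in the blue house is in house 3.
House 1 color: only black fits.
The only color still possible for house 2 is red.
Clue 9: the lemonade drinker is in house 1.
The only drink still possible for house 2 is coffee.
So house 4 gets cocoa for drink.
So: house 1 = Brit/lemonade/black, house 2 = Swede/coffee/red, house 3 = Japanese/beer/blue, house 4 = Brazilian/cocoa/gray.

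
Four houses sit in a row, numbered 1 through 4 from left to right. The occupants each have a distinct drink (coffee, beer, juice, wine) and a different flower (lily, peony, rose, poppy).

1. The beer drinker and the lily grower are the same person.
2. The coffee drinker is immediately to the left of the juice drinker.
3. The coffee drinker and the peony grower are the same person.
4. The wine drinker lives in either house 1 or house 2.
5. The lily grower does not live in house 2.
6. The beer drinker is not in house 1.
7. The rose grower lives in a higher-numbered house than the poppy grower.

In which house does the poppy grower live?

The beer drinker is narrowed to house 3 or 4; consider each.
Placing it in house 3 leads to a contradiction, so it's in house 4.
Clue 1: the lily grower is in house 4.
House 3's drink must be juice (nothing else left).
House 3's flower must be rose (nothing else left).
Clue 2: the coffee drinker is in house 2.
From clue 3, the peony grower must be in house 2.
House 1 drink: only wine fits.
The only flower still possible for house 1 is poppy.
So: house 1 = wine/poppy, house 2 = coffee/peony, house 3 = juice/rose, house 4 = beer/lily.

1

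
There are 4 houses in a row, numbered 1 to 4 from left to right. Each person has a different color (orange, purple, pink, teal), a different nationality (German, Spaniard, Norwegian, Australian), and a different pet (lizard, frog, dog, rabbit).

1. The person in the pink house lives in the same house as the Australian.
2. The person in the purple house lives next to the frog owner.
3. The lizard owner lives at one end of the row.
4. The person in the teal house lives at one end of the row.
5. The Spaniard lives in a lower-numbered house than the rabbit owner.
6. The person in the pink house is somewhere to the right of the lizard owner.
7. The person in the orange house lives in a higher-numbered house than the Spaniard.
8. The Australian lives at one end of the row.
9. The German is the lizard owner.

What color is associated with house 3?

From clue 6, the lizard owner must be in house 1.
From clue 9, the German must be in house 1.
The only nationality still possible for house 4 is Australian.
The person in the pink house is in house 4 (clue 1).
House 1's color must be teal (nothing else left).
That leaves purple as the color for house 2.
House 3's color must be orange (nothing else left).
The frog owner is in house 3 (clue 2).
Clue 7 places the Spaniard in house 2.
So house 3 gets Norwegian for nationality.
The only pet still possible for house 2 is dog.
The only pet still possible for house 4 is rabbit.
So: house 1 = teal/German/lizard, house 2 = purple/Spaniard/dog, house 3 = orange/Norwegian/frog, house 4 = pink/Australian/rabbit.

orange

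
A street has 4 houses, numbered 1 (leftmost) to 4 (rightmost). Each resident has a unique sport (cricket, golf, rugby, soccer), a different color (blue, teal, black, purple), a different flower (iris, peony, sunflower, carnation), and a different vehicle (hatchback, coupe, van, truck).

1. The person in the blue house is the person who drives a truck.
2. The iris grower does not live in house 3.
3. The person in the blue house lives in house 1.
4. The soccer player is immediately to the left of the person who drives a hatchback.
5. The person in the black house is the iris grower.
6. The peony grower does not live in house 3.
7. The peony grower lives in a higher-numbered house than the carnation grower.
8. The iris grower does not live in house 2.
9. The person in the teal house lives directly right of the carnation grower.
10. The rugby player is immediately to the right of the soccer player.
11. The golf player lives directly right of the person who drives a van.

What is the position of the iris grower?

4

By clue 3, the person in the blue house is in house 1.
Clue 1: the person who drives a truck is in house 1.
Clue 5: the person in the black house is in house 4.
The iris grower is in house 4 (clue 5).
So house 2 gets peony for flower.
Clue 7: the carnation grower is in house 1.
From clue 9, the person in the teal house must be in house 2.
So house 3 gets purple for color.
That leaves sunflower as the flower for house 3.
The golf player is narrowed to house 3 or 4; consider each.
Placing it in house 3 leads to a contradiction, so it's in house 4.
Clue 11: the person who drives a van is in house 3.
The rugby player is in house 2 (clue 10).
Clue 10: the soccer player is in house 1.
So house 3 gets cricket for sport.
Clue 4: the person who drives a hatchback is in house 2.
House 4 vehicle: only coupe fits.
So: house 1 = soccer/blue/carnation/truck, house 2 = rugby/teal/peony/hatchback, house 3 = cricket/purple/sunflower/van, house 4 = golf/black/iris/coupe.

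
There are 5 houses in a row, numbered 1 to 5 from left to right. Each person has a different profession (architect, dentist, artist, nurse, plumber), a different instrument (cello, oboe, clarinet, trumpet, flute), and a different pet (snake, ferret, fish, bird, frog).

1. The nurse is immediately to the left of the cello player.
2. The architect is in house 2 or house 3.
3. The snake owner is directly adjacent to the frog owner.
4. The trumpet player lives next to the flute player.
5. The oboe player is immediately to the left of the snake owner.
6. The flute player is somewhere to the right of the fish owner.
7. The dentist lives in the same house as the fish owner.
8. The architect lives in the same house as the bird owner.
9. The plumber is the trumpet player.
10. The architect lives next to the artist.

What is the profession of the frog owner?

So house 5 gets plumber for profession.
Clue 9 places the trumpet player in house 5.
The flute player is in house 4 (clue 4).
So house 4 gets artist for profession.
The architect is in house 3 (clue 10).
By clue 8, the bird owner is in house 3.
The dentist is narrowed to house 1 or 2; consider each.
Placing it in house 1 leads to a contradiction, so it's in house 2.
The fish owner is in house 2 (clue 7).
That leaves nurse as the profession for house 1.
Clue 1: the cello player is in house 2.
The frog owner is in house 5 (clue 3).
Clue 5: the oboe player is in house 3.
House 1's instrument must be clarinet (nothing else left).
The only pet still possible for house 1 is ferret.
That leaves snake as the pet for house 4.
So: house 1 = nurse/clarinet/ferret, house 2 = dentist/cello/fish, house 3 = architect/oboe/bird, house 4 = artist/flute/snake, house 5 = plumber/trumpet/frog.

plumber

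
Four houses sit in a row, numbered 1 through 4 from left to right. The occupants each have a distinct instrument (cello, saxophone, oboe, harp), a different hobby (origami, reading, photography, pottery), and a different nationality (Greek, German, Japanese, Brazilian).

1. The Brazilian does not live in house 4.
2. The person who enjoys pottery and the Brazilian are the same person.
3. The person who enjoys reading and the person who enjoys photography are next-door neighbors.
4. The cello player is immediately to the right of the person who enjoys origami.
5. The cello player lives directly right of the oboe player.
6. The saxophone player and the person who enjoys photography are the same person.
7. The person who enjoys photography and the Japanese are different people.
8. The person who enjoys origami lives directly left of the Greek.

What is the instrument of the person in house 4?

The cello player is narrowed to house 2 or 3 or 4; consider each.
Placing it in house 2 and house 4 leads to a contradiction, so it's in house 3.
The person who enjoys origami is in house 2 (clue 4).
Clue 5: the oboe player is in house 2.
Clue 8 places the Greek in house 3.
The person who enjoys pottery is in house 1 (clue 2).
By clue 2, the Brazilian is in house 1.
Clue 6: the saxophone player is in house 4.
The person who enjoys photography is in house 4 (clue 6).
The only instrument still possible for house 1 is harp.
House 3 hobby: only reading fits.
House 4's nationality must be German (nothing else left).
House 2 nationality: only Japanese fits.
So: house 1 = harp/pottery/Brazilian, house 2 = oboe/origami/Japanese, house 3 = cello/reading/Greek, house 4 = saxophone/photography/German.

saxophone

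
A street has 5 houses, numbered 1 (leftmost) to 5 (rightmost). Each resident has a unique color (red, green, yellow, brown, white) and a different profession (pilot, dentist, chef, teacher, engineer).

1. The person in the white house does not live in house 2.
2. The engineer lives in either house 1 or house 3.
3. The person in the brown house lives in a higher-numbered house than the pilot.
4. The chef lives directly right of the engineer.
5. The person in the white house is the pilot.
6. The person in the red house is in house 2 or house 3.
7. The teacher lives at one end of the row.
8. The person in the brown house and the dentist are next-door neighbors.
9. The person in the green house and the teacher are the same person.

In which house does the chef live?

4

The person in the green house is narrowed to house 1 or 5; consider each.
Placing it in house 1 leads to a contradiction, so it's in house 5.
Clue 9 places the teacher in house 5.
The person in the red house is narrowed to house 2 or 3; consider each.
Placing it in house 3 leads to a contradiction, so it's in house 2.
The person in the brown house is narrowed to house 3 or 4; consider each.
Placing it in house 4 leads to a contradiction, so it's in house 3.
Clue 3: the pilot is in house 1.
Clue 5: the person in the white house is in house 1.
House 4's color must be yellow (nothing else left).
House 3's profession must be engineer (nothing else left).
By clue 4, the chef is in house 4.
So house 2 gets dentist for profession.
So: house 1 = white/pilot, house 2 = red/dentist, house 3 = brown/engineer, house 4 = yellow/chef, house 5 = green/teacher.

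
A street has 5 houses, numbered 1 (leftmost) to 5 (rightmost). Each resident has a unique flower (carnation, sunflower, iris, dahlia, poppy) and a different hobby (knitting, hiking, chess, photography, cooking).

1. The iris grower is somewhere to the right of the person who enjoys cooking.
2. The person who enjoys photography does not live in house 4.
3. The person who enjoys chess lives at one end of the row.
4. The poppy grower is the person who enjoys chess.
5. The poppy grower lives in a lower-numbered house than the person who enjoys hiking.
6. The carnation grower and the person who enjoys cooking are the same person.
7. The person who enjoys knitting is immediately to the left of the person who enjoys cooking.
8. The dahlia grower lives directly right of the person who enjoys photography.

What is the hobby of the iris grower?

By clue 5, the poppy grower is in house 1.
By clue 4, the person who enjoys chess is in house 1.
The only hobby still possible for house 5 is hiking.
That leaves cooking as the hobby for house 4.
By clue 1, the iris grower is in house 5.
From clue 6, the carnation grower must be in house 4.
From clue 7, the person who enjoys knitting must be in house 3.
House 2 flower: only sunflower fits.
So house 3 gets dahlia for flower.
The only hobby still possible for house 2 is photography.
So: house 1 = poppy/chess, house 2 = sunflower/photography, house 3 = dahlia/knitting, house 4 = carnation/cooking, house 5 = iris/hiking.

hiking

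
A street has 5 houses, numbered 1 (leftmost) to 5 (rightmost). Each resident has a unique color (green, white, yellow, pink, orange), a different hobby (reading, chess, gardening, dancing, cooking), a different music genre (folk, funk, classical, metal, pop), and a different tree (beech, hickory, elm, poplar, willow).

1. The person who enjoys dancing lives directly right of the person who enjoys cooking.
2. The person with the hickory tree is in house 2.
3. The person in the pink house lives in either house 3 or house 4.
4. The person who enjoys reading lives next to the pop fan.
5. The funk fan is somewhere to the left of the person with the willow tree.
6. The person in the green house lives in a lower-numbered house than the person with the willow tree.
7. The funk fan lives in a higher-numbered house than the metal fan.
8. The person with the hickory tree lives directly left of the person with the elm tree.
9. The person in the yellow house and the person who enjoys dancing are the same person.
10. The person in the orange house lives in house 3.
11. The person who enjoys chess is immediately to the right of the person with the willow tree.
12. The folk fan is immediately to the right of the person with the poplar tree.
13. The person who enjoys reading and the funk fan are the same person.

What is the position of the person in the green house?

Clue 2: the person with the hickory tree is in house 2.
From clue 8, the person with the elm tree must be in house 3.
The person in the orange house is in house 3 (clue 10).
House 4 tree: only willow fits.
The only tree still possible for house 5 is beech.
By clue 11, the person who enjoys chess is in house 5.
The folk fan is in house 2 (clue 12).
House 4's color must be pink (nothing else left).
House 1's music genre must be metal (nothing else left).
So house 3 gets funk for music genre.
That leaves poplar as the tree for house 1.
Clue 4: the person who enjoys reading is in house 3.
By clue 4, the pop fan is in house 4.
From clue 9, the person in the yellow house must be in house 2.
Clue 9 places the person who enjoys dancing in house 2.
The only color still possible for house 5 is white.
So house 1 gets cooking for hobby.
The only hobby still possible for house 4 is gardening.
House 5 music genre: only classical fits.
The only color still possible for house 1 is green.
So: house 1 = green/cooking/metal/poplar, house 2 = yellow/dancing/folk/hickory, house 3 = orange/reading/funk/elm, house 4 = pink/gardening/pop/willow, house 5 = white/chess/classical/beech.

1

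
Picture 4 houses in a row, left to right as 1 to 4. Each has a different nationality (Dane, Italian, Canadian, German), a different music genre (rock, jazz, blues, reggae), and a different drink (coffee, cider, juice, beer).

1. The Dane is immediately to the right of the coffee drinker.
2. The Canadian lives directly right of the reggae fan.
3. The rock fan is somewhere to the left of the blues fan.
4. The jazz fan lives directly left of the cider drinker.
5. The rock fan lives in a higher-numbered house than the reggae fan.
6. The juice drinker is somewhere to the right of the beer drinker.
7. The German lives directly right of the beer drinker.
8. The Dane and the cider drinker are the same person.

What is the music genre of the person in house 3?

rock

House 1 nationality: only Italian fits.
The only music genre still possible for house 4 is blues.
The Canadian is narrowed to house 2 or 3; consider each.
Placing it in house 2 leads to a contradiction, so it's in house 3.
The reggae fan is in house 2 (clue 2).
Clue 5 places the rock fan in house 3.
That leaves jazz as the music genre for house 1.
From clue 4, the cider drinker must be in house 2.
Clue 8: the Dane is in house 2.
So house 4 gets German for nationality.
House 4's drink must be juice (nothing else left).
The coffee drinker is in house 1 (clue 1).
Clue 7 places the beer drinker in house 3.
So: house 1 = Italian/jazz/coffee, house 2 = Dane/reggae/cider, house 3 = Canadian/rock/beer, house 4 = German/blues/juice.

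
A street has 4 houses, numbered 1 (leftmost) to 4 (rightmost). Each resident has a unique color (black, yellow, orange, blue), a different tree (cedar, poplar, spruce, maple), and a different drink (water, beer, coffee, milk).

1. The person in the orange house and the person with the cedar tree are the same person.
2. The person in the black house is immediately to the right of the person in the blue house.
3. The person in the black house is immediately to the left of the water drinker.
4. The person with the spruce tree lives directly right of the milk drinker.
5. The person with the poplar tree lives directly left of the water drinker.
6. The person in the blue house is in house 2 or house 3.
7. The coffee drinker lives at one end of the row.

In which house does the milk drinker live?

Clue 2: the person in the black house is in house 3.
From clue 2, the person in the blue house must be in house 2.
Clue 3: the water drinker is in house 4.
Clue 5: the person with the poplar tree is in house 3.
So house 1 gets coffee for drink.
Clue 4 places the person with the spruce tree in house 4.
Clue 4 places the milk drinker in house 3.
That leaves maple as the tree for house 2.
So house 2 gets beer for drink.
Clue 1: the person in the orange house is in house 1.
That leaves yellow as the color for house 4.
The only tree still possible for house 1 is cedar.
So: house 1 = orange/cedar/coffee, house 2 = blue/maple/beer, house 3 = black/poplar/milk, house 4 = yellow/spruce/water.

3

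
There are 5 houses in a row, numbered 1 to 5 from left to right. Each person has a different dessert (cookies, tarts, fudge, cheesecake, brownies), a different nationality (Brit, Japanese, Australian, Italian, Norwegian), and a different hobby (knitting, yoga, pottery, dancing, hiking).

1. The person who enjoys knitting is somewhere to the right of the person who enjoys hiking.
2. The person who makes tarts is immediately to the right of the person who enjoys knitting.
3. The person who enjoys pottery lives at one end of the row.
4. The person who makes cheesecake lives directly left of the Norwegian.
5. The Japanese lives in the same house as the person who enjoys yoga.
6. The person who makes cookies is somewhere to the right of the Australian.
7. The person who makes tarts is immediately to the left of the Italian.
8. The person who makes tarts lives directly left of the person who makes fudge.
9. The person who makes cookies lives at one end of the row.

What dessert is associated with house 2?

The person who makes cookies is in house 5 (clue 9).
So house 4 gets fudge for dessert.
From clue 2, the person who enjoys knitting must be in house 2.
The Italian is in house 4 (clue 7).
House 3 dessert: only tarts fits.
From clue 1, the person who enjoys hiking must be in house 1.
That leaves dancing as the hobby for house 4.
The only hobby still possible for house 3 is yoga.
The only hobby still possible for house 5 is pottery.
The Japanese is in house 3 (clue 5).
The only nationality still possible for house 2 is Norwegian.
That leaves Brit as the nationality for house 5.
Clue 4 places the person who makes cheesecake in house 1.
That leaves brownies as the dessert for house 2.
House 1 nationality: only Australian fits.
So: house 1 = cheesecake/Australian/hiking, house 2 = brownies/Norwegian/knitting, house 3 = tarts/Japanese/yoga, house 4 = fudge/Italian/dancing, house 5 = cookies/Brit/pottery.

brownies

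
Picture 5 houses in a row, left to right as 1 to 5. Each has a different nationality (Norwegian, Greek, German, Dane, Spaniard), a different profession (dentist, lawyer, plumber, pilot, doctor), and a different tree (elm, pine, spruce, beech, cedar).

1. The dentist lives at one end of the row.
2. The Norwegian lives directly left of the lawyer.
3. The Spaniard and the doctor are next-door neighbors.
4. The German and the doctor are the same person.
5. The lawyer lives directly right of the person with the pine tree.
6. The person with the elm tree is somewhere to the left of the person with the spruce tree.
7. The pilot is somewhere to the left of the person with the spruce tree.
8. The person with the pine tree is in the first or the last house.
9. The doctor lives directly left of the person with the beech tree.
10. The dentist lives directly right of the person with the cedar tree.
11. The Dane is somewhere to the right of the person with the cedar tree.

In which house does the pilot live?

From clue 8, the person with the pine tree must be in house 1.
Clue 10 places the dentist in house 5.
Clue 10: the person with the cedar tree is in house 4.
Clue 11 places the Dane in house 5.
From clue 5, the lawyer must be in house 2.
The Norwegian is in house 1 (clue 2).
House 4's nationality must be German (nothing else left).
By clue 4, the doctor is in house 4.
From clue 9, the person with the beech tree must be in house 5.
House 2's tree must be elm (nothing else left).
The only tree still possible for house 3 is spruce.
The Spaniard is in house 3 (clue 3).
The pilot is in house 1 (clue 7).
House 2 nationality: only Greek fits.
House 3's profession must be plumber (nothing else left).
So: house 1 = Norwegian/pilot/pine, house 2 = Greek/lawyer/elm, house 3 = Spaniard/plumber/spruce, house 4 = German/doctor/cedar, house 5 = Dane/dentist/beech.

1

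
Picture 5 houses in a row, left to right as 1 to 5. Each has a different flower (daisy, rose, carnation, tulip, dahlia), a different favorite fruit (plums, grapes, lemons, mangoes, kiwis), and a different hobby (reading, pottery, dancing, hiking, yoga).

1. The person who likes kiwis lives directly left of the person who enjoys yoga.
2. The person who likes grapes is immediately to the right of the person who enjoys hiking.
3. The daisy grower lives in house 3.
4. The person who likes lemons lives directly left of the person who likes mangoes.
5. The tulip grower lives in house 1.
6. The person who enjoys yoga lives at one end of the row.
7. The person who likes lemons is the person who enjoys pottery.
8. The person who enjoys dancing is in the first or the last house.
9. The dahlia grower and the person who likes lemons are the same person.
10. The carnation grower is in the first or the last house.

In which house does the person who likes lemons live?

By clue 3, the daisy grower is in house 3.
By clue 5, the tulip grower is in house 1.
The person who enjoys yoga is in house 5 (clue 6).
From clue 1, the person who likes kiwis must be in house 4.
House 5 flower: only carnation fits.
That leaves plums as the favorite fruit for house 1.
House 1's hobby must be dancing (nothing else left).
By clue 4, the person who likes mangoes is in house 3.
From clue 7, the person who enjoys pottery must be in house 2.
Clue 9: the dahlia grower is in house 2.
That leaves rose as the flower for house 4.
So house 2 gets lemons for favorite fruit.
That leaves grapes as the favorite fruit for house 5.
House 3 hobby: only reading fits.
That leaves hiking as the hobby for house 4.
So: house 1 = tulip/plums/dancing, house 2 = dahlia/lemons/pottery, house 3 = daisy/mangoes/reading, house 4 = rose/kiwis/hiking, house 5 = carnation/grapes/yoga.

2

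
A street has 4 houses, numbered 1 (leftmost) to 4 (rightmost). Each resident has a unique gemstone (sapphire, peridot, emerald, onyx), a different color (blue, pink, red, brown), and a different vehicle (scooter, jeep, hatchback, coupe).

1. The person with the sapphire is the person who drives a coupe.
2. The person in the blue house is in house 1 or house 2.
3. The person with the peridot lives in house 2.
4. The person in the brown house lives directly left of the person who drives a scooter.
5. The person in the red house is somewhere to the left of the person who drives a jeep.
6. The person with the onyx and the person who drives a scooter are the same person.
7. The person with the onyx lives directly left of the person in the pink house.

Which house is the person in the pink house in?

Clue 3 places the person with the peridot in house 2.
That leaves onyx as the gemstone for house 3.
That leaves pink as the color for house 4.
The person who drives a scooter is in house 3 (clue 6).
Clue 4: the person in the brown house is in house 2.
That leaves red as the color for house 3.
By clue 5, the person who drives a jeep is in house 4.
The only color still possible for house 1 is blue.
So house 1 gets coupe for vehicle.
House 2's vehicle must be hatchback (nothing else left).
From clue 1, the person with the sapphire must be in house 1.
That leaves emerald as the gemstone for house 4.
So: house 1 = sapphire/blue/coupe, house 2 = peridot/brown/hatchback, house 3 = onyx/red/scooter, house 4 = emerald/pink/jeep.

4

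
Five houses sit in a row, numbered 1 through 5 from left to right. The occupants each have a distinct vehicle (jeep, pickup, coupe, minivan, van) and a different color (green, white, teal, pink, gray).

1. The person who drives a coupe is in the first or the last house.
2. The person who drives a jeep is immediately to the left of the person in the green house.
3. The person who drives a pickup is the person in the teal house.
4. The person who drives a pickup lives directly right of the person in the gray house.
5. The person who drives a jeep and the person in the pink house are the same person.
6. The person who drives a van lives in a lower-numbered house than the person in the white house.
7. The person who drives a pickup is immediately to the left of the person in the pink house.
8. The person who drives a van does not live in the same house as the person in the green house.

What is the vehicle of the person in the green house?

House 1's color must be gray (nothing else left).
The person who drives a pickup is in house 2 (clue 4).
Clue 7 places the person in the pink house in house 3.
By clue 5, the person who drives a jeep is in house 3.
That leaves teal as the color for house 2.
From clue 2, the person in the green house must be in house 4.
From clue 8, the person who drives a van must be in house 1.
House 4 vehicle: only minivan fits.
House 5's vehicle must be coupe (nothing else left).
So house 5 gets white for color.
So: house 1 = van/gray, house 2 = pickup/teal, house 3 = jeep/pink, house 4 = minivan/green, house 5 = coupe/white.

minivan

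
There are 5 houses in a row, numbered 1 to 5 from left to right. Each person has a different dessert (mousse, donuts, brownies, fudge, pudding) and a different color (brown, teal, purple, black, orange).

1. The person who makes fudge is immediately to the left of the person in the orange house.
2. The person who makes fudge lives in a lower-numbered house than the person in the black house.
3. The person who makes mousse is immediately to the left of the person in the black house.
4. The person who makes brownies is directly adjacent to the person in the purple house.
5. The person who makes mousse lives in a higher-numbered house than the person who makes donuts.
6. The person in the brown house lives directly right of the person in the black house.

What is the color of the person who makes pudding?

brown

The person who makes donuts is narrowed to house 1 or 2; consider each.
Placing it in house 1 leads to a contradiction, so it's in house 2.
The person who makes mousse is in house 3 (clue 5).
So house 1 gets fudge for dessert.
Clue 1: the person in the orange house is in house 2.
Clue 3: the person in the black house is in house 4.
From clue 6, the person in the brown house must be in house 5.
House 1 color: only teal fits.
House 3 color: only purple fits.
Clue 4 places the person who makes brownies in house 4.
So house 5 gets pudding for dessert.
So: house 1 = fudge/teal, house 2 = donuts/orange, house 3 = mousse/purple, house 4 = brownies/black, house 5 = pudding/brown.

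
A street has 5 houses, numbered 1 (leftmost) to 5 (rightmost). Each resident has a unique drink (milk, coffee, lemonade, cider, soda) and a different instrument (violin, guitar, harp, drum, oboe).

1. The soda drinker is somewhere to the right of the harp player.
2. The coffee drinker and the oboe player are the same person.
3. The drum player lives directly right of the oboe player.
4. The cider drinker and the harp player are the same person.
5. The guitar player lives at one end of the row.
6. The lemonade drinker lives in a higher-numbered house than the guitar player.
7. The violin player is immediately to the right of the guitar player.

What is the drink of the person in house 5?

soda

Clue 6: the guitar player is in house 1.
By clue 7, the violin player is in house 2.
So house 5 gets drum for instrument.
From clue 3, the oboe player must be in house 4.
House 1's drink must be milk (nothing else left).
That leaves lemonade as the drink for house 2.
House 5 drink: only soda fits.
House 3 instrument: only harp fits.
Clue 2 places the coffee drinker in house 4.
Clue 4: the cider drinker is in house 3.
So: house 1 = milk/guitar, house 2 = lemonade/violin, house 3 = cider/harp, house 4 = coffee/oboe, house 5 = soda/drum.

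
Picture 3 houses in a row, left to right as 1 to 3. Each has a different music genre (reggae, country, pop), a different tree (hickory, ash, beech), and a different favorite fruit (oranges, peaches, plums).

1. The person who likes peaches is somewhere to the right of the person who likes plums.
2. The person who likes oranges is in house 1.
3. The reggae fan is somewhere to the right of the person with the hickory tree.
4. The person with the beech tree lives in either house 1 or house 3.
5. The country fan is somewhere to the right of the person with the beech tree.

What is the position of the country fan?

2

From clue 2, the person who likes oranges must be in house 1.
Clue 5 places the person with the beech tree in house 1.
House 1 music genre: only pop fits.
So house 3 gets ash for tree.
So house 2 gets plums for favorite fruit.
So house 3 gets peaches for favorite fruit.
The reggae fan is in house 3 (clue 3).
House 2 music genre: only country fits.
House 2's tree must be hickory (nothing else left).
So: house 1 = pop/beech/oranges, house 2 = country/hickory/plums, house 3 = reggae/ash/peaches.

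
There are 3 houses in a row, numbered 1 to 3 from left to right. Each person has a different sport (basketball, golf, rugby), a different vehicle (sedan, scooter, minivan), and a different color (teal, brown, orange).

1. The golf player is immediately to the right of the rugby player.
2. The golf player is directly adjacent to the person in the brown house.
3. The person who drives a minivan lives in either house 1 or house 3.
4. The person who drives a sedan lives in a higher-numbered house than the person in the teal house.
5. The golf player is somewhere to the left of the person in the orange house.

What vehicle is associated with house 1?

From clue 5, the golf player must be in house 2.
By clue 5, the person in the orange house is in house 3.
House 1 sport: only rugby fits.
The only sport still possible for house 3 is basketball.
Clue 2 places the person in the brown house in house 1.
The only color still possible for house 2 is teal.
Clue 4 places the person who drives a sedan in house 3.
So house 1 gets minivan for vehicle.
House 2's vehicle must be scooter (nothing else left).
So: house 1 = rugby/minivan/brown, house 2 = golf/scooter/teal, house 3 = basketball/sedan/orange.

minivan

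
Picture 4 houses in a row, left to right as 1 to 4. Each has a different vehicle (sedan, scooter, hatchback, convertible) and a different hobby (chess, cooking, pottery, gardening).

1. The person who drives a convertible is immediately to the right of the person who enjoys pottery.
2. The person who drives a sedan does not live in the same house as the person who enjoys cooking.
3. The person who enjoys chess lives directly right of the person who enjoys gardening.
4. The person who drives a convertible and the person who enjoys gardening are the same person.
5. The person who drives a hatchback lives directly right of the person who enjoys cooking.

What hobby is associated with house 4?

chess

That leaves chess as the hobby for house 4.
The person who enjoys gardening is in house 3 (clue 3).
Clue 4: the person who drives a convertible is in house 3.
Clue 1 places the person who enjoys pottery in house 2.
From clue 5, the person who drives a hatchback must be in house 2.
The person who enjoys cooking is in house 1 (clue 5).
Clue 2: the person who drives a sedan is in house 4.
House 1's vehicle must be scooter (nothing else left).
So: house 1 = scooter/cooking, house 2 = hatchback/pottery, house 3 = convertible/gardening, house 4 = sedan/chess.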